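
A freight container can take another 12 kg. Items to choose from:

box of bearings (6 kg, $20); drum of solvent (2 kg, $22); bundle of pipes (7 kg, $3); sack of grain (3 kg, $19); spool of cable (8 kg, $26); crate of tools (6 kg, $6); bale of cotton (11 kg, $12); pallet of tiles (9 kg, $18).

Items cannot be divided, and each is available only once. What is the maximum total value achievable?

Check high-value combinations within 12 kg:
- box of bearings+drum of solvent+sack of grain: weight 6+2+3=11, value 20+22+19=61
- drum of solvent+spool of cable: weight 2+8=10, value 22+26=48
- drum of solvent+sack of grain+crate of tools: weight 2+3+6=11, value 22+19+6=47
Best: $61.

$61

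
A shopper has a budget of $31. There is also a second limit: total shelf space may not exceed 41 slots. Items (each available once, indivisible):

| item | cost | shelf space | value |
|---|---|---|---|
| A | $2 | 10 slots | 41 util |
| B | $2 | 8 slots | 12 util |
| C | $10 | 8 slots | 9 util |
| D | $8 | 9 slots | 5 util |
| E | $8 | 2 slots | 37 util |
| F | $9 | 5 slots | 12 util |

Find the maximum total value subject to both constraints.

Feasible sets respecting both limits:
- A+B+C+E+F: cost 31, shelf space 33, value 111
- A+B+D+E+F: cost 29, shelf space 34, value 107
- A+B+C+D+E: cost 30, shelf space 37, value 104
- A+B+E+F: cost 21, shelf space 25, value 102
Best: 111 util.

111 util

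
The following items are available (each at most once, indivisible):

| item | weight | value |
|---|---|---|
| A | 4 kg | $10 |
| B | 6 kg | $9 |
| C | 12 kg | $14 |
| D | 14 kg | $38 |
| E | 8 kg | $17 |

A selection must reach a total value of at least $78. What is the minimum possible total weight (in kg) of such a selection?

Subsets with value ≥ 78, sorted by total weight:
- A+C+D+E: weight 38, value 79
- B+C+D+E: weight 40, value 78
- A+B+C+D+E: weight 44, value 88
Minimum weight: 38 kg.

38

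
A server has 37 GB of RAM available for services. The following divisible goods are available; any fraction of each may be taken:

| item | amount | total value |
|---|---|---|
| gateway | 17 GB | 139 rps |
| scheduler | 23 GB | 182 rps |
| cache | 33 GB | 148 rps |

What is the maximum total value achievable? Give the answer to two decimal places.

Take in order of value per unit:
- gateway (139/17 per unit): all 17 → value 139, running total 139.00
- scheduler (182/23 per unit): 20 of 23 → value 20×182/23 = 158.2609, running total 297.26
Total 297.26.

297.26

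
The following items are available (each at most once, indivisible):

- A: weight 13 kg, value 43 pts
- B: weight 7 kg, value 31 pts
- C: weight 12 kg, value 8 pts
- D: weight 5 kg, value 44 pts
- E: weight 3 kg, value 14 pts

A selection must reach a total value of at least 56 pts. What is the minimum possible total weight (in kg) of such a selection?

8

Subsets with value ≥ 56, sorted by total weight:
- D+E: weight 8, value 58
- B+D: weight 12, value 75
- B+D+E: weight 15, value 89
- A+E: weight 16, value 57
Minimum weight: 8 kg.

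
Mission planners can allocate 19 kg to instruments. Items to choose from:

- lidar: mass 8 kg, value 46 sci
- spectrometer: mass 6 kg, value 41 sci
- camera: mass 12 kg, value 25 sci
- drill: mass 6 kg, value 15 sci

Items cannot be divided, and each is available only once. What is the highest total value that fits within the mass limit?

87 sci

Check high-value combinations within 19 kg:
- lidar+spectrometer: mass 8+6=14, value 46+41=87
- spectrometer+camera: mass 6+12=18, value 41+25=66
- lidar+drill: mass 8+6=14, value 46+15=61
Best: 87 sci.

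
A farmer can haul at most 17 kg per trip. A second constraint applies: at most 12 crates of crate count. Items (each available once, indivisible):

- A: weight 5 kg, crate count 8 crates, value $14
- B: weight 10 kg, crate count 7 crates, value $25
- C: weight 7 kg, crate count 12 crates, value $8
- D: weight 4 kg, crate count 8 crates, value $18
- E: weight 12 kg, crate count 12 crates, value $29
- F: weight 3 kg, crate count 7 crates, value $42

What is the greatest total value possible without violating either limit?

Feasible sets respecting both limits:
- F: weight 3, crate count 7, value 42
- E: weight 12, crate count 12, value 29
- B: weight 10, crate count 7, value 25
Best: $42.

$42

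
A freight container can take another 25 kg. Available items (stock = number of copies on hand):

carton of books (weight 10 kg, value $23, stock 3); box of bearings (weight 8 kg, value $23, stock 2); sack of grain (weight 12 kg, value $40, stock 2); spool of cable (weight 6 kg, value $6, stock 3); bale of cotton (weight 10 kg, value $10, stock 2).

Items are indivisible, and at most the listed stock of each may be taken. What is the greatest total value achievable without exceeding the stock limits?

Best selections within weight 25 and stock limits:
- 2×sack of grain: weight 24, value 80
- 1×box of bearings + 1×sack of grain: weight 20, value 63
- 1×carton of books + 1×sack of grain: weight 22, value 63
Best: $80.

$80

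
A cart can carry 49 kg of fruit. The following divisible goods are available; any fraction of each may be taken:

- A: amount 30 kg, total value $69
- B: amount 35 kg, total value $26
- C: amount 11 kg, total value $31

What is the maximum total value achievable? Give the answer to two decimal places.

105.94

Take in order of value per unit:
- C (31/11 per unit): all 11 → value 31, running total 31.00
- A (69/30 per unit): all 30 → value 69, running total 100.00
- B (26/35 per unit): 8 of 35 → value 8×26/35 = 5.9429, running total 105.94
Total 105.94.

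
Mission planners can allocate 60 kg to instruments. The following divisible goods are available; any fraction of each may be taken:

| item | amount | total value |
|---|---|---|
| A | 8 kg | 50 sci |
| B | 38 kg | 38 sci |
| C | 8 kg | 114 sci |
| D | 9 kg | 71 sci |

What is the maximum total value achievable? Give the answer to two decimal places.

Take in order of value per unit:
- C (114/8 per unit): all 8 → value 114, running total 114.00
- D (71/9 per unit): all 9 → value 71, running total 185.00
- A (50/8 per unit): all 8 → value 50, running total 235.00
- B (38/38 per unit): 35 of 38 → value 35×38/38 = 35.0000, running total 270.00
Total 270.00.

270.00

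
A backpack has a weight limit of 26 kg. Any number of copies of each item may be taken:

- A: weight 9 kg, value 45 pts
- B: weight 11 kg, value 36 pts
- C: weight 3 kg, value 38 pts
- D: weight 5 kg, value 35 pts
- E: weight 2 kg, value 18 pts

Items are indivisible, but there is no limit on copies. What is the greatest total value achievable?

322 pts

Best value-per-unit is C at 38/3; filling with it alone gives 8×38 = 304.
Optimal mix: 8×C + 1×E → weight 26, value 322.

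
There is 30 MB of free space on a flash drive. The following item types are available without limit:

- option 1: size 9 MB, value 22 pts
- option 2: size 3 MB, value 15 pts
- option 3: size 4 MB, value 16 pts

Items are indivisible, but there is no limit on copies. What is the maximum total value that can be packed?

Best value-per-unit is option 2 at 15/3, and filling with it alone uses size 10×3=30. No mix of the others beats 10×15 = 150.

150 pts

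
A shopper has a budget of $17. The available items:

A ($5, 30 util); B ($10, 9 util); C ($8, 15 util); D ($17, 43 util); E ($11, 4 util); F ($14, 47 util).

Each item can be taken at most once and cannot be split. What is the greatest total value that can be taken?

47 util

This is a 0/1 knapsack; check combinations near the capacity.
- F: cost 14, value 47
- A+C: cost 5+8=13, value 30+15=45
- D: cost 17, value 43
- A+B: cost 5+10=15, value 30+9=39
Best: 47 util.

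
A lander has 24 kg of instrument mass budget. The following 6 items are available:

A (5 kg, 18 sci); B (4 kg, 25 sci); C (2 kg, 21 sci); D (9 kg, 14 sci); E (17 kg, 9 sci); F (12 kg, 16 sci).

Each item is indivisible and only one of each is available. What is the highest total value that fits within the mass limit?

80 sci

This is a 0/1 knapsack; check combinations near the capacity.
- A+B+C+F: mass 5+4+2+12=23, value 18+25+21+16=80
- A+B+C+D: mass 5+4+2+9=20, value 18+25+21+14=78
- A+B+C: mass 5+4+2=11, value 18+25+21=64
- B+C+F: mass 4+2+12=18, value 25+21+16=62
- B+C+D: mass 4+2+9=15, value 25+21+14=60
Best: 80 sci.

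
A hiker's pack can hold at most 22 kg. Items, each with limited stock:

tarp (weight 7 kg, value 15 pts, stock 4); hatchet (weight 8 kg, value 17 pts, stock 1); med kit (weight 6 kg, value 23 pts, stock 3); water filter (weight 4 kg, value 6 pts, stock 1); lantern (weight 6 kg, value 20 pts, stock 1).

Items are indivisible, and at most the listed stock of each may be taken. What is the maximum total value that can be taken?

75 pts

Top feasible selections:
- 3×med kit + 1×water filter: weight 22, value 75
- 2×med kit + 1×water filter + 1×lantern: weight 22, value 72
- 3×med kit: weight 18, value 69
Best: 75 pts.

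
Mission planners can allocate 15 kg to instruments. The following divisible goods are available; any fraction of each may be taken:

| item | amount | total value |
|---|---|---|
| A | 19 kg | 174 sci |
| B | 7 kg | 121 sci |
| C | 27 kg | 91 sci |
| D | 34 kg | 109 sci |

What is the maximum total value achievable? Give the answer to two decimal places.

Take in order of value per unit:
- B (121/7 per unit): all 7 → value 121, running total 121.00
- A (174/19 per unit): 8 of 19 → value 8×174/19 = 73.2632, running total 194.26
Total 194.26.

194.26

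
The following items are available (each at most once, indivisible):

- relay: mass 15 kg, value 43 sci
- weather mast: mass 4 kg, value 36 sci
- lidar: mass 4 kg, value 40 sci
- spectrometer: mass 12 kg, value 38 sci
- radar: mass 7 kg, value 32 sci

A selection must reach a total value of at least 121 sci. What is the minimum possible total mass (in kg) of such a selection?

Subsets with value ≥ 121, sorted by total mass:
- weather mast+lidar+spectrometer+radar: mass 27, value 146
- relay+weather mast+lidar+radar: mass 30, value 151
- relay+lidar+spectrometer: mass 31, value 121
Minimum mass: 27 kg.

27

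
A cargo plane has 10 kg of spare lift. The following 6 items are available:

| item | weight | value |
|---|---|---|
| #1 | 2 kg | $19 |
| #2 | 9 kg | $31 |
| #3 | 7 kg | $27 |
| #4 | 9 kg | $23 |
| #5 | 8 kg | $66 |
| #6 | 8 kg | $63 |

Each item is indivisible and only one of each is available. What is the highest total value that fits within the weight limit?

$85

Check high-value combinations within 10 kg:
- #1+#5: weight 2+8=10, value 19+66=85
- #1+#6: weight 2+8=10, value 19+63=82
- #5: weight 8, value 66
- #6: weight 8, value 63
Best: $85.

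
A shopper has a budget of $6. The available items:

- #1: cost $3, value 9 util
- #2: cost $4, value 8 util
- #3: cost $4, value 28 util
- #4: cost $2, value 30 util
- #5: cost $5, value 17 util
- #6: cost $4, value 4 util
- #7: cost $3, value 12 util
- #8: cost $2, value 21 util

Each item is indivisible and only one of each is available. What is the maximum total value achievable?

Check high-value combinations within $6:
- #3+#4: cost 4+2=6, value 28+30=58
- #4+#8: cost 2+2=4, value 30+21=51
- #3+#8: cost 4+2=6, value 28+21=49
- #4+#7: cost 2+3=5, value 30+12=42
- #1+#4: cost 3+2=5, value 9+30=39
Best: 58 util.

58 util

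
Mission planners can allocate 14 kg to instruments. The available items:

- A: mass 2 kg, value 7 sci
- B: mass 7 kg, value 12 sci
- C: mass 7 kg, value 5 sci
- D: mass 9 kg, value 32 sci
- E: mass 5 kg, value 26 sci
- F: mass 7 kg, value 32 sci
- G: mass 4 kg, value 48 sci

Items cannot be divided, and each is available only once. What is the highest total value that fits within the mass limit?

Check high-value combinations within 14 kg:
- A+F+G: mass 2+7+4=13, value 7+32+48=87
- A+E+G: mass 2+5+4=11, value 7+26+48=81
- F+G: mass 7+4=11, value 32+48=80
- D+G: mass 9+4=13, value 32+48=80
- E+G: mass 5+4=9, value 26+48=74
Best: 87 sci.

87 sci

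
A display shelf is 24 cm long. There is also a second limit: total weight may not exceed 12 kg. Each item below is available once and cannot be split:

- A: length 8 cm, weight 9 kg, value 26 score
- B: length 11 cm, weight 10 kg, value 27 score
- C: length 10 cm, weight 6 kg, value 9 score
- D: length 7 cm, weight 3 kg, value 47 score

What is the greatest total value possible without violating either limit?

73 score

Feasible sets respecting both limits:
- A+D: length 15, weight 12, value 73
- C+D: length 17, weight 9, value 56
- D: length 7, weight 3, value 47
- B: length 11, weight 10, value 27
Best: 73 score.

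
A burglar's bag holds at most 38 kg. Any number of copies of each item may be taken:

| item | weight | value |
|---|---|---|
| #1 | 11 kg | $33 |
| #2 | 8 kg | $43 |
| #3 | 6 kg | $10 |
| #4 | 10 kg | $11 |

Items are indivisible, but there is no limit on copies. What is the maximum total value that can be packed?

$182

Best value-per-unit is #2 at 43/8; filling with it alone gives 4×43 = 172.
Optimal mix: 4×#2 + 1×#3 → weight 38, value 182.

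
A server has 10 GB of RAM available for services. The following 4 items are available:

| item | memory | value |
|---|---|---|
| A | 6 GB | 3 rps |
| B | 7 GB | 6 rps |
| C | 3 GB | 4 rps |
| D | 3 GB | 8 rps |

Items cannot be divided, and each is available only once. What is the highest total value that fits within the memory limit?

14 rps

Check high-value combinations within 10 GB:
- B+D: memory 7+3=10, value 6+8=14
- C+D: memory 3+3=6, value 4+8=12
- A+D: memory 6+3=9, value 3+8=11
- B+C: memory 7+3=10, value 6+4=10
- D: memory 3, value 8
Best: 14 rps.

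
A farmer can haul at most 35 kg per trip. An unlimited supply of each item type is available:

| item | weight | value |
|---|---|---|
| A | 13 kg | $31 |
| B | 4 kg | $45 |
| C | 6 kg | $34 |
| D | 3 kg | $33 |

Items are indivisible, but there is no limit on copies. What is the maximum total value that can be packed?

Best value-per-unit is B at 45/4; filling with it alone gives 8×45 = 360.
Optimal mix: 8×B + 1×D → weight 35, value 393.

$393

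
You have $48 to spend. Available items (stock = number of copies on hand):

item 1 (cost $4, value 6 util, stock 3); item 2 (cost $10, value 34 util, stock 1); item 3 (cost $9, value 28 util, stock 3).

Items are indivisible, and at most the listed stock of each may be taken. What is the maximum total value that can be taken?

Top feasible selections:
- 2×item 1 + 1×item 2 + 3×item 3: cost 45, value 130
- 1×item 1 + 1×item 2 + 3×item 3: cost 41, value 124
- 1×item 2 + 3×item 3: cost 37, value 118
- 3×item 1 + 1×item 2 + 2×item 3: cost 40, value 108
Best: 130 util.

130 util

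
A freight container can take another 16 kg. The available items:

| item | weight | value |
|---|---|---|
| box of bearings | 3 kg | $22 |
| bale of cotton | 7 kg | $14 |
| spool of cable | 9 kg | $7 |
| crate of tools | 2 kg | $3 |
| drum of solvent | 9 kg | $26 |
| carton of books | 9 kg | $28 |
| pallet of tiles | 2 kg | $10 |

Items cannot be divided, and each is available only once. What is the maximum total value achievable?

$63

This is a 0/1 knapsack; check combinations near the capacity.
- box of bearings+crate of tools+carton of books+pallet of tiles: weight 3+2+9+2=16, value 22+3+28+10=63
- box of bearings+crate of tools+drum of solvent+pallet of tiles: weight 3+2+9+2=16, value 22+3+26+10=61
- box of bearings+carton of books+pallet of tiles: weight 3+9+2=14, value 22+28+10=60
Best: $63.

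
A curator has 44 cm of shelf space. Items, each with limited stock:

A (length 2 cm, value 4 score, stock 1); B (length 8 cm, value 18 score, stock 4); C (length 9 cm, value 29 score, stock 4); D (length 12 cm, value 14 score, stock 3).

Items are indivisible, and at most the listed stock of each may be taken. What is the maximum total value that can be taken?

Top feasible selections:
- 1×B + 4×C: length 44, value 134
- 2×B + 3×C: length 43, value 123
Best: 134 score.

134 score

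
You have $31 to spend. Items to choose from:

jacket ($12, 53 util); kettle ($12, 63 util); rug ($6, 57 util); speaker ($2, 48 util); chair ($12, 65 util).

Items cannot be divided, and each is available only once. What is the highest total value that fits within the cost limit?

Check high-value combinations within $31:
- kettle+rug+chair: cost 12+6+12=30, value 63+57+65=185
- kettle+speaker+chair: cost 12+2+12=26, value 63+48+65=176
- jacket+rug+chair: cost 12+6+12=30, value 53+57+65=175
- jacket+kettle+rug: cost 12+12+6=30, value 53+63+57=173
Best: 185 util.

185 util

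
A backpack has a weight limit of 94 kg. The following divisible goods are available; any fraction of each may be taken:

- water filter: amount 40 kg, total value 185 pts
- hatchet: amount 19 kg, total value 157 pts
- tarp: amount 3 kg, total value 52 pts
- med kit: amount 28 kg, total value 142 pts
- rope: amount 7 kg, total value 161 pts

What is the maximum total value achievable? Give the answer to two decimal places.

Take in order of value per unit:
- rope (161/7 per unit): all 7 → value 161, running total 161.00
- tarp (52/3 per unit): all 3 → value 52, running total 213.00
- hatchet (157/19 per unit): all 19 → value 157, running total 370.00
- med kit (142/28 per unit): all 28 → value 142, running total 512.00
- water filter (185/40 per unit): 37 of 40 → value 37×185/40 = 171.1250, running total 683.13
Total 683.13.

683.13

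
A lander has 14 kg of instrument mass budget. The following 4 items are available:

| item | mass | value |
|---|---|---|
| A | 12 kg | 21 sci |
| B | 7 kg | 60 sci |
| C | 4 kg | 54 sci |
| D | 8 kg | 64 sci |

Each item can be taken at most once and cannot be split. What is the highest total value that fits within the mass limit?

This is a 0/1 knapsack; check combinations near the capacity.
- C+D: mass 4+8=12, value 54+64=118
- B+C: mass 7+4=11, value 60+54=114
- D: mass 8, value 64
- B: mass 7, value 60
- C: mass 4, value 54
Best: 118 sci.

118 sci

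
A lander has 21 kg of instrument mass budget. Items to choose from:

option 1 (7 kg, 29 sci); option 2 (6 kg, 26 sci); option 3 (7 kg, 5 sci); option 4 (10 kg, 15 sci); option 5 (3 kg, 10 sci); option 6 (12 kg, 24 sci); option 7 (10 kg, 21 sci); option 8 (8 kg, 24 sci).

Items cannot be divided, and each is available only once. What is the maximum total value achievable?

Check high-value combinations within 21 kg:
- option 1+option 2+option 8: mass 7+6+8=21, value 29+26+24=79
- option 1+option 2+option 5: mass 7+6+3=16, value 29+26+10=65
- option 1+option 5+option 8: mass 7+3+8=18, value 29+10+24=63
Best: 79 sci.

79 sci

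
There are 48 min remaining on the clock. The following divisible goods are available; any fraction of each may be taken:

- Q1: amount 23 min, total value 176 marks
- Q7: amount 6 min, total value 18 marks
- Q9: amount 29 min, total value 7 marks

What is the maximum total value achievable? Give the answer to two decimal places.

198.59

Take in order of value per unit:
- Q1 (176/23 per unit): all 23 → value 176, running total 176.00
- Q7 (18/6 per unit): all 6 → value 18, running total 194.00
- Q9 (7/29 per unit): 19 of 29 → value 19×7/29 = 4.5862, running total 198.59
Total 198.59.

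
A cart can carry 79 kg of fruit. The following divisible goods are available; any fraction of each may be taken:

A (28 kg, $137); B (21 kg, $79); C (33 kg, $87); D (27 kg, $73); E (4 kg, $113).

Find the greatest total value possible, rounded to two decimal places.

399.30

Take in order of value per unit:
- E (113/4 per unit): all 4 → value 113, running total 113.00
- A (137/28 per unit): all 28 → value 137, running total 250.00
- B (79/21 per unit): all 21 → value 79, running total 329.00
- D (73/27 per unit): 26 of 27 → value 26×73/27 = 70.2963, running total 399.30
Total 399.30.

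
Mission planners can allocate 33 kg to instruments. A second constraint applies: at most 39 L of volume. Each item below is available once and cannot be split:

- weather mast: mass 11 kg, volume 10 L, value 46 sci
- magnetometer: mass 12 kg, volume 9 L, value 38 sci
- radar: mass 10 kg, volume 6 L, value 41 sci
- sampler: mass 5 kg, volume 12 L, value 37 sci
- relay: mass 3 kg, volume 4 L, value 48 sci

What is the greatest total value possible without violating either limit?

Feasible sets respecting both limits:
- weather mast+radar+sampler+relay: mass 29, volume 32, value 172
- weather mast+magnetometer+sampler+relay: mass 31, volume 35, value 169
- magnetometer+radar+sampler+relay: mass 30, volume 31, value 164
Best: 172 sci.

172 sci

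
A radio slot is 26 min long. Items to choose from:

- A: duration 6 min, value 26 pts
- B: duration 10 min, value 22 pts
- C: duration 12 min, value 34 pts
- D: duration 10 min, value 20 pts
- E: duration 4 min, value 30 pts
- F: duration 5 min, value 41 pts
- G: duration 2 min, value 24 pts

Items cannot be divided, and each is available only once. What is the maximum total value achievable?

129 pts

Check high-value combinations within 26 min:
- C+E+F+G: duration 12+4+5+2=23, value 34+30+41+24=129
- A+C+F+G: duration 6+12+5+2=25, value 26+34+41+24=125
- A+E+F+G: duration 6+4+5+2=17, value 26+30+41+24=121
- A+B+E+F: duration 6+10+4+5=25, value 26+22+30+41=119
- B+E+F+G: duration 10+4+5+2=21, value 22+30+41+24=117
Best: 129 pts.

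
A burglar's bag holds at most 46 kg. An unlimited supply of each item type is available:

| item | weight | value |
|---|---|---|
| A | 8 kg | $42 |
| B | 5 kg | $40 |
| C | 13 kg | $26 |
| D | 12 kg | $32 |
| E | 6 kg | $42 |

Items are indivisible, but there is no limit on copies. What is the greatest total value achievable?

$362

Best value-per-unit is B at 40/5; filling with it alone gives 9×40 = 360.
Optimal mix: 8×B + 1×E → weight 46, value 362.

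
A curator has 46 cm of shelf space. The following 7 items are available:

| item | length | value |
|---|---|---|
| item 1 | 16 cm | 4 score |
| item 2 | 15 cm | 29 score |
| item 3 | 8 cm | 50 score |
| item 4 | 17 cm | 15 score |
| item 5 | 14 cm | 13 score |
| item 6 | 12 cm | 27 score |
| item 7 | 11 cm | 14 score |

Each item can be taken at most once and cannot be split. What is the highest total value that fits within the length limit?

120 score

This is a 0/1 knapsack; check combinations near the capacity.
- item 2+item 3+item 6+item 7: length 15+8+12+11=46, value 29+50+27+14=120
- item 2+item 3+item 6: length 15+8+12=35, value 29+50+27=106
- item 3+item 5+item 6+item 7: length 8+14+12+11=45, value 50+13+27+14=104
- item 2+item 3+item 4: length 15+8+17=40, value 29+50+15=94
Best: 120 score.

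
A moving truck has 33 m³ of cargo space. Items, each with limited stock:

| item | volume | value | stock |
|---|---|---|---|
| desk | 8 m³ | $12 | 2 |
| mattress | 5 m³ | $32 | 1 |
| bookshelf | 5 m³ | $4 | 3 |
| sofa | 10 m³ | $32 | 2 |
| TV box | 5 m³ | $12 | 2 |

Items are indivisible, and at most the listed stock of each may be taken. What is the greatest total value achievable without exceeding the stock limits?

$108

Best selections within volume 33 and stock limits:
- 1×mattress + 2×sofa + 1×TV box: volume 30, value 108
- 1×desk + 1×mattress + 2×sofa: volume 33, value 108
Best: $108.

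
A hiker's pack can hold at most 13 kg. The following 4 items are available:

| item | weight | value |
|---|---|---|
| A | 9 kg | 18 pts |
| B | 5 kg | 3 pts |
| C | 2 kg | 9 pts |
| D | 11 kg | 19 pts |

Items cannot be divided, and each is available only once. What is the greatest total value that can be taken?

Check high-value combinations within 13 kg:
- C+D: weight 2+11=13, value 9+19=28
- A+C: weight 9+2=11, value 18+9=27
- D: weight 11, value 19
- A: weight 9, value 18
- B+C: weight 5+2=7, value 3+9=12
Best: 28 pts.

28 pts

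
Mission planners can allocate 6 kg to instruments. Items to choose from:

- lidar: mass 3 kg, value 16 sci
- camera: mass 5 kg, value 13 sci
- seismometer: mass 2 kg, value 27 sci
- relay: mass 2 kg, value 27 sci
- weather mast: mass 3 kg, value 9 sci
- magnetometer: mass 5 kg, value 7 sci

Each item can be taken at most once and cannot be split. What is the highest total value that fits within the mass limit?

This is a 0/1 knapsack; check combinations near the capacity.
- seismometer+relay: mass 2+2=4, value 27+27=54
- lidar+seismometer: mass 3+2=5, value 16+27=43
- lidar+relay: mass 3+2=5, value 16+27=43
Best: 54 sci.

54 sci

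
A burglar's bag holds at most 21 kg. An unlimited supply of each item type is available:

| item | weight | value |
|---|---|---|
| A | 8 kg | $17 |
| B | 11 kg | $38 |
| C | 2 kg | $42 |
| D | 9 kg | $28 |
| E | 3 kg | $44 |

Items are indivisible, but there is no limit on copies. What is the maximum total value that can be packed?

$422

Best value-per-unit is C at 42/2; filling with it alone gives 10×42 = 420.
Optimal mix: 9×C + 1×E → weight 21, value 422.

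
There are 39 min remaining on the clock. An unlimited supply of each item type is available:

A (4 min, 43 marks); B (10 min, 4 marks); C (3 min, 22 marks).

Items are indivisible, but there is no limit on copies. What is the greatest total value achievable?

Best value-per-unit is A at 43/4; filling with it alone gives 9×43 = 387.
Optimal mix: 9×A + 1×C → time 39, value 409.

409 marks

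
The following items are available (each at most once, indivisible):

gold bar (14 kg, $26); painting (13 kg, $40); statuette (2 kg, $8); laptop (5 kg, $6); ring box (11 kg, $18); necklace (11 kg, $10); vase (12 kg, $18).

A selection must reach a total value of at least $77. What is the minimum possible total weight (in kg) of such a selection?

34

Subsets with value ≥ 77, sorted by total weight:
- gold bar+painting+statuette+laptop: weight 34, value 80
- gold bar+painting+ring box: weight 38, value 84
- painting+statuette+ring box+vase: weight 38, value 84
Minimum weight: 34 kg.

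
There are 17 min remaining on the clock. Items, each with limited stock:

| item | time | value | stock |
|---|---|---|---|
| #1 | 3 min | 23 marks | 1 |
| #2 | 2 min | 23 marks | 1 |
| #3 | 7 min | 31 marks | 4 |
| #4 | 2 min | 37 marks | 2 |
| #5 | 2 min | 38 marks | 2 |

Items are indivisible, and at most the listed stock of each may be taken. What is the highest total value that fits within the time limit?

204 marks

Best selections within time 17 and stock limits:
- 1×#2 + 1×#3 + 2×#4 + 2×#5: time 17, value 204
- 1×#1 + 1×#2 + 2×#4 + 2×#5: time 13, value 196
- 1×#3 + 2×#4 + 2×#5: time 15, value 181
- 1×#2 + 2×#4 + 2×#5: time 10, value 173
Best: 204 marks.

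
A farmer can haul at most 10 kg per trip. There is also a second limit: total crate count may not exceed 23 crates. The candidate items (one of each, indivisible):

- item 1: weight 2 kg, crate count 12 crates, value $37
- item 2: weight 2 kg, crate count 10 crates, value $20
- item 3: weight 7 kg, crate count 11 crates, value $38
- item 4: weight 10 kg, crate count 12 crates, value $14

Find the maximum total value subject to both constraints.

$75

Feasible sets respecting both limits:
- item 1+item 3: weight 9, crate count 23, value 75
- item 2+item 3: weight 9, crate count 21, value 58
- item 1+item 2: weight 4, crate count 22, value 57
Best: $75.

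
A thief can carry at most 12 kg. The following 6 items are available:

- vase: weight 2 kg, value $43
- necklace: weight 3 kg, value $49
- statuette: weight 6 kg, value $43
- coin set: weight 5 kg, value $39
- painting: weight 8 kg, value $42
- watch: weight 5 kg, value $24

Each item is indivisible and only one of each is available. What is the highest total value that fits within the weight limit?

Check high-value combinations within 12 kg:
- vase+necklace+statuette: weight 2+3+6=11, value 43+49+43=135
- vase+necklace+coin set: weight 2+3+5=10, value 43+49+39=131
- vase+necklace+watch: weight 2+3+5=10, value 43+49+24=116
- vase+coin set+watch: weight 2+5+5=12, value 43+39+24=106
Best: $135.

$135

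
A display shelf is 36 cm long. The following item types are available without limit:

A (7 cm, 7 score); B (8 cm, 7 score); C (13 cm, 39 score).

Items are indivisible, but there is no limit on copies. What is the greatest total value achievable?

85 score

Best value-per-unit is C at 39/13; filling with it alone gives 2×39 = 78.
Optimal mix: 1×A + 2×C → length 33, value 85.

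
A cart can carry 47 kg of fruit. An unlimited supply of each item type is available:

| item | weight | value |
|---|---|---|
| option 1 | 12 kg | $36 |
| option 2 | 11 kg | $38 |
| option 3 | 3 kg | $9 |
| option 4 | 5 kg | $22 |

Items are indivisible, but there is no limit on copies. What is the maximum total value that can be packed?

Best value-per-unit is option 4 at 22/5, and filling with it alone uses weight 9×5=45. No mix of the others beats 9×22 = 198.

$198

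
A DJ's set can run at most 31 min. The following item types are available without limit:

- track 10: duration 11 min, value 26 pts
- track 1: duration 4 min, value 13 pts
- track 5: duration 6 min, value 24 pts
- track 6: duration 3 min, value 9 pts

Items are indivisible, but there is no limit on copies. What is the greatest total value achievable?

Best value-per-unit is track 5 at 24/6, and filling with it alone uses duration 5×6=30. No mix of the others beats 5×24 = 120.

120 pts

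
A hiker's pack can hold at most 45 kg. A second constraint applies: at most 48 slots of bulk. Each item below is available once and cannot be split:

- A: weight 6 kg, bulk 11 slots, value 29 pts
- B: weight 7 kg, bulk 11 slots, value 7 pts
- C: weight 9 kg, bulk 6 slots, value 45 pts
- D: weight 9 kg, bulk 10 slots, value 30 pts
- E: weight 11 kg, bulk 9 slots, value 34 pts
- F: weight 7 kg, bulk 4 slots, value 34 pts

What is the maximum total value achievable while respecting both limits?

172 pts

Feasible sets respecting both limits:
- A+C+D+E+F: weight 42, bulk 40, value 172
- B+C+D+E+F: weight 43, bulk 40, value 150
- A+B+C+E+F: weight 40, bulk 41, value 149
- A+B+C+D+E: weight 42, bulk 47, value 145
Best: 172 pts.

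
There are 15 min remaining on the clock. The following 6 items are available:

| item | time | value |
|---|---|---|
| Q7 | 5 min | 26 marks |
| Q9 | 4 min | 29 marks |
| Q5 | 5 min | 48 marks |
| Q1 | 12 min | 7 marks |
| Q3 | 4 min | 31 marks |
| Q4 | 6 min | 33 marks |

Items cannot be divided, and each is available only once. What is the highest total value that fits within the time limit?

This is a 0/1 knapsack; check combinations near the capacity.
- Q5+Q3+Q4: time 5+4+6=15, value 48+31+33=112
- Q9+Q5+Q4: time 4+5+6=15, value 29+48+33=110
- Q9+Q5+Q3: time 4+5+4=13, value 29+48+31=108
Best: 112 marks.

112 marks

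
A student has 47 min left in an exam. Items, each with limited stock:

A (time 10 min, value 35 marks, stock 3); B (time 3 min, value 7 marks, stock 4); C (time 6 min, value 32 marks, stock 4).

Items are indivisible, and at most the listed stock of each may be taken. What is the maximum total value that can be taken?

Best selections within time 47 and stock limits:
- 2×A + 1×B + 4×C: time 47, value 205
- 2×A + 4×C: time 44, value 198
- 1×A + 4×B + 4×C: time 46, value 191
Best: 205 marks.

205 marks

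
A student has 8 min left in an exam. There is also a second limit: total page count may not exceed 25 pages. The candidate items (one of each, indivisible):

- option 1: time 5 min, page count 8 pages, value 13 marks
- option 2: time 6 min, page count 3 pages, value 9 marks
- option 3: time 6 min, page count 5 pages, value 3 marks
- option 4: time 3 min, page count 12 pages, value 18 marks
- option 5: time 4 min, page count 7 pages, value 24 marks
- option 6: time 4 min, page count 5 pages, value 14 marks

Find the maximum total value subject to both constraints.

Feasible sets respecting both limits:
- option 4+option 5: time 7, page count 19, value 42
- option 5+option 6: time 8, page count 12, value 38
- option 4+option 6: time 7, page count 17, value 32
Best: 42 marks.

42 marks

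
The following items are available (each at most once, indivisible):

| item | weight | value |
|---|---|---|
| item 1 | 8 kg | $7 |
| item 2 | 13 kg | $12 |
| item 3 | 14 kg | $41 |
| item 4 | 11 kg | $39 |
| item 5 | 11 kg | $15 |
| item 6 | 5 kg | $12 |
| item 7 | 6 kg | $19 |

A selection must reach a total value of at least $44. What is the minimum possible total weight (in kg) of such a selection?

Subsets with value ≥ 44, sorted by total weight:
- item 4+item 6: weight 16, value 51
- item 4+item 7: weight 17, value 58
Minimum weight: 16 kg.

16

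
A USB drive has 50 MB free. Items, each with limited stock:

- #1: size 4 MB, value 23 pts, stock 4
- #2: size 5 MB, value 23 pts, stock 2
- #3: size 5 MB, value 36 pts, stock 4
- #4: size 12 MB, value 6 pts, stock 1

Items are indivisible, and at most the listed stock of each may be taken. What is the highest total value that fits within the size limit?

Best selections within size 50 and stock limits:
- 4×#1 + 2×#2 + 4×#3: size 46, value 282
- 4×#1 + 1×#2 + 4×#3: size 41, value 259
- 3×#1 + 2×#2 + 4×#3: size 42, value 259
Best: 282 pts.

282 pts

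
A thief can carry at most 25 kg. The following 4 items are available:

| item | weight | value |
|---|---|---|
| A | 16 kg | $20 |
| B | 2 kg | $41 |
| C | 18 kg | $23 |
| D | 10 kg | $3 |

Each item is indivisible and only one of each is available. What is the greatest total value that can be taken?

$64

Check high-value combinations within 25 kg:
- B+C: weight 2+18=20, value 41+23=64
- A+B: weight 16+2=18, value 20+41=61
- B+D: weight 2+10=12, value 41+3=44
Best: $64.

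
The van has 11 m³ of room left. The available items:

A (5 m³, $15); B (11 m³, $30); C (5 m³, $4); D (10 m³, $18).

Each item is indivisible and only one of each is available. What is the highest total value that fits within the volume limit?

Check high-value combinations within 11 m³:
- B: volume 11, value 30
- A+C: volume 5+5=10, value 15+4=19
- D: volume 10, value 18
- A: volume 5, value 15
Best: $30.

$30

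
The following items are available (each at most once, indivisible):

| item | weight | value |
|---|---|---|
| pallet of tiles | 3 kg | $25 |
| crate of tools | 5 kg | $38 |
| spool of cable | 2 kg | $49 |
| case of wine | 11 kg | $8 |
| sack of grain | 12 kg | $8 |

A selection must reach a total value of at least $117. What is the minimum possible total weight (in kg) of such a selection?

Subsets with value ≥ 117, sorted by total weight:
- pallet of tiles+crate of tools+spool of cable+case of wine: weight 21, value 120
- pallet of tiles+crate of tools+spool of cable+sack of grain: weight 22, value 120
- pallet of tiles+crate of tools+spool of cable+case of wine+sack of grain: weight 33, value 128
Minimum weight: 21 kg.

21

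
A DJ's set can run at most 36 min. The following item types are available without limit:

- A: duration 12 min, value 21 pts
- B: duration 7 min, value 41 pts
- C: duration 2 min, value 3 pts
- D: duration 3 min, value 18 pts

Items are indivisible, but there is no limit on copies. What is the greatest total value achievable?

216 pts

Best value-per-unit is D at 18/3, and filling with it alone uses duration 12×3=36. No mix of the others beats 12×18 = 216.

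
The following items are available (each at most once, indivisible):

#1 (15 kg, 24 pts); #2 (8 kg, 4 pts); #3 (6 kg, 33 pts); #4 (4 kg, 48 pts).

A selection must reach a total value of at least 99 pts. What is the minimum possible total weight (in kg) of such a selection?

Subsets with value ≥ 99, sorted by total weight:
- #1+#3+#4: weight 25, value 105
- #1+#2+#3+#4: weight 33, value 109
Minimum weight: 25 kg.

25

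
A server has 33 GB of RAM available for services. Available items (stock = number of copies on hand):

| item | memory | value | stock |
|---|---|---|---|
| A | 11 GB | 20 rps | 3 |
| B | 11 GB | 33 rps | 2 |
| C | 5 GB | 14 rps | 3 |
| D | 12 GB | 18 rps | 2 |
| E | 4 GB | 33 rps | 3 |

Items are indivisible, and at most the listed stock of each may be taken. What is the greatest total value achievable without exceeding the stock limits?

160 rps

Top feasible selections:
- 1×B + 2×C + 3×E: memory 33, value 160
- 1×A + 2×C + 3×E: memory 33, value 147
- 1×B + 1×C + 3×E: memory 28, value 146
Best: 160 rps.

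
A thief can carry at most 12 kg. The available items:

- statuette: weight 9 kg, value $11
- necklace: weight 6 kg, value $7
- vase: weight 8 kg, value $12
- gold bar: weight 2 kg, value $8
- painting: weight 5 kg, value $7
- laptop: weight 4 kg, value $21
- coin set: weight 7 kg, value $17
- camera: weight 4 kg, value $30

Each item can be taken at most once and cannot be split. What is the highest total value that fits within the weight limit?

$59

Check high-value combinations within 12 kg:
- gold bar+laptop+camera: weight 2+4+4=10, value 8+21+30=59
- laptop+camera: weight 4+4=8, value 21+30=51
- coin set+camera: weight 7+4=11, value 17+30=47
Best: $59.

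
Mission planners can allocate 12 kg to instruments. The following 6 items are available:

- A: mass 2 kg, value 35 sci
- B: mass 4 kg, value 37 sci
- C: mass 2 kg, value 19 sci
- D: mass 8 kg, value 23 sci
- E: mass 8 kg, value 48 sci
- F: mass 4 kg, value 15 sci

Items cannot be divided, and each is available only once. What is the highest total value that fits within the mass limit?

Check high-value combinations within 12 kg:
- A+B+C+F: mass 2+4+2+4=12, value 35+37+19+15=106
- A+C+E: mass 2+2+8=12, value 35+19+48=102
- A+B+C: mass 2+4+2=8, value 35+37+19=91
- A+B+F: mass 2+4+4=10, value 35+37+15=87
- B+E: mass 4+8=12, value 37+48=85
Best: 106 sci.

106 sci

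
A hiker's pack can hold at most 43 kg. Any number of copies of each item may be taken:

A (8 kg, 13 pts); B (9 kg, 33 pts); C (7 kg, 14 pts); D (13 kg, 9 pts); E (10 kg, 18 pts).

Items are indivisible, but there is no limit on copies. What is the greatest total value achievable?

Best value-per-unit is B at 33/9; filling with it alone gives 4×33 = 132.
Optimal mix: 4×B + 1×C → weight 43, value 146.

146 pts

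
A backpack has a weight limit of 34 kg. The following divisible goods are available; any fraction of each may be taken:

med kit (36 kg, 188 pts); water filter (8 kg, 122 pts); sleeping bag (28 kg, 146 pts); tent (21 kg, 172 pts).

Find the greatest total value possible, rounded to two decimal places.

320.11

Take in order of value per unit:
- water filter (122/8 per unit): all 8 → value 122, running total 122.00
- tent (172/21 per unit): all 21 → value 172, running total 294.00
- med kit (188/36 per unit): 5 of 36 → value 5×188/36 = 26.1111, running total 320.11
Total 320.11.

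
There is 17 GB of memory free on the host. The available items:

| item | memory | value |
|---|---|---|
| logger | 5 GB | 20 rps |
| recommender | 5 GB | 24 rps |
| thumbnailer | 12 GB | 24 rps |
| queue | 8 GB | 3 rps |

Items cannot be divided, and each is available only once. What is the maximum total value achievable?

Check high-value combinations within 17 GB:
- recommender+thumbnailer: memory 5+12=17, value 24+24=48
- logger+recommender: memory 5+5=10, value 20+24=44
- logger+thumbnailer: memory 5+12=17, value 20+24=44
- recommender+queue: memory 5+8=13, value 24+3=27
- recommender: memory 5, value 24
Best: 48 rps.

48 rps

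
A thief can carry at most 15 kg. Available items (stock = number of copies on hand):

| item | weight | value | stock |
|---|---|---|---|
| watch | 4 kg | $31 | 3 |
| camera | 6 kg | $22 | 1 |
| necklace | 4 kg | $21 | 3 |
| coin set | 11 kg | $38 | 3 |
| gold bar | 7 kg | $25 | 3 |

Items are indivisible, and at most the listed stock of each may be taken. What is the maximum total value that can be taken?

Top feasible selections:
- 3×watch: weight 12, value 93
- 2×watch + 1×gold bar: weight 15, value 87
Best: $93.

$93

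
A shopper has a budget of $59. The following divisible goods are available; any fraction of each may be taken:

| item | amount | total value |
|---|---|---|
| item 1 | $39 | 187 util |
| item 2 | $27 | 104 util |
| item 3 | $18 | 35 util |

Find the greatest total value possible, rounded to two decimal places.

Take in order of value per unit:
- item 1 (187/39 per unit): all 39 → value 187, running total 187.00
- item 2 (104/27 per unit): 20 of 27 → value 20×104/27 = 77.0370, running total 264.04
Total 264.04.

264.04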